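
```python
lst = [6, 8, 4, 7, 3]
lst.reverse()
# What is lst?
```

[3, 7, 4, 8, 6]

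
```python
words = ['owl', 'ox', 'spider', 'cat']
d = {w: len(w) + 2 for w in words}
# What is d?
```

{'owl': 5, 'ox': 4, 'spider': 8, 'cat': 5}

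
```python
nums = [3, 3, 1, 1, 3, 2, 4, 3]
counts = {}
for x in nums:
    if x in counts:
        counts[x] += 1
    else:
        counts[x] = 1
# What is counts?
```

Initial: counts = {}, nums = [3, 3, 1, 1, 3, 2, 4, 3]
See 3: counts = {3: 1}
See 3: counts = {3: 2}
See 1: counts = {3: 2, 1: 1}
See 1: counts = {3: 2, 1: 2}
See 3: counts = {3: 3, 1: 2}
See 2: counts = {3: 3, 1: 2, 2: 1}
See 4: counts = {3: 3, 1: 2, 2: 1, 4: 1}
See 3: counts = {3: 4, 1: 2, 2: 1, 4: 1}

{3: 4, 1: 2, 2: 1, 4: 1}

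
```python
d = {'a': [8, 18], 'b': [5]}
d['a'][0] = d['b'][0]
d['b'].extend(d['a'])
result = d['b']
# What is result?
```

After line 1: d = {'a': [8, 18], 'b': [5]}
After line 2 (a[0] = b[0] = 5): d = {'a': [5, 18], 'b': [5]}
After line 3 (b.extend(a) appends [5, 18]): d = {'a': [5, 18], 'b': [5, 5, 18]}
After line 4: result = d['b'] = [5, 5, 18]

[5, 5, 18]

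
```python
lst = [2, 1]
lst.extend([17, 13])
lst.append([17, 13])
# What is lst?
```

After line 1: lst = [2, 1]
After line 2 (extend unpacks [17, 13]): lst = [2, 1, 17, 13]
After line 3 (append adds [17, 13] as single element): lst = [2, 1, 17, 13, [17, 13]]

[2, 1, 17, 13, [17, 13]]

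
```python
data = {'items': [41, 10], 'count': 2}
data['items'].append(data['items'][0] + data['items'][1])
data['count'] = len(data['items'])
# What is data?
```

After line 1: data = {'items': [41, 10], 'count': 2}
After line 2 (append 41 + 10 = 51): data = {'items': [41, 10, 51], 'count': 2}
After line 3 (count = len(items) = 3): data = {'items': [41, 10, 51], 'count': 3}

{'items': [41, 10, 51], 'count': 3}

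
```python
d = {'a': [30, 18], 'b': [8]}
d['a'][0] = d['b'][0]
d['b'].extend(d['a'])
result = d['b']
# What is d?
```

After line 1: d = {'a': [30, 18], 'b': [8]}
After line 2 (a[0] = b[0] = 8): d = {'a': [8, 18], 'b': [8]}
After line 3 (b.extend(a) appends [8, 18]): d = {'a': [8, 18], 'b': [8, 8, 18]}
After line 4: result = d['b'] = [8, 8, 18]

{'a': [8, 18], 'b': [8, 8, 18]}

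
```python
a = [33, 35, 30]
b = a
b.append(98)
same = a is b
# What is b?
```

After line 1: a = [33, 35, 30]
After line 2 (b = a is an alias, same object): a = [33, 35, 30], b = [33, 35, 30]
After line 3 (b.append mutates the shared list): a = [33, 35, 30, 98], b = [33, 35, 30, 98]
After line 4 (same = a is b; same object -> True): same = True

[33, 35, 30, 98]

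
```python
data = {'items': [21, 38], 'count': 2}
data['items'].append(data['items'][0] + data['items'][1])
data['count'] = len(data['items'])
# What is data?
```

After line 1: data = {'items': [21, 38], 'count': 2}
After line 2 (append 21 + 38 = 59): data = {'items': [21, 38, 59], 'count': 2}
After line 3 (count = len(items) = 3): data = {'items': [21, 38, 59], 'count': 3}

{'items': [21, 38, 59], 'count': 3}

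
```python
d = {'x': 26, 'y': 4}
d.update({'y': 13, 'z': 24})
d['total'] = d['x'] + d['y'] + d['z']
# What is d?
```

After line 1: d = {'x': 26, 'y': 4}
After line 2 (y overwritten, z added): d = {'x': 26, 'y': 13, 'z': 24}
After line 3 (total = 26 + 13 + 24 = 63): d = {'x': 26, 'y': 13, 'z': 24, 'total': 63}

{'x': 26, 'y': 13, 'z': 24, 'total': 63}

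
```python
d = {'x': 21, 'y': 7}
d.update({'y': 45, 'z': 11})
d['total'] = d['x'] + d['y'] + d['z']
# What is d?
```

After line 1: d = {'x': 21, 'y': 7}
After line 2 (y overwritten, z added): d = {'x': 21, 'y': 45, 'z': 11}
After line 3 (total = 21 + 45 + 11 = 77): d = {'x': 21, 'y': 45, 'z': 11, 'total': 77}

{'x': 21, 'y': 45, 'z': 11, 'total': 77}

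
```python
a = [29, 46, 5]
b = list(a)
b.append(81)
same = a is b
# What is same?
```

After line 1: a = [29, 46, 5]
After line 2 (b = list(a) is a shallow copy, new object): a = [29, 46, 5], b = [29, 46, 5]
After line 3 (append only mutates b): a = [29, 46, 5], b = [29, 46, 5, 81]
After line 4 (same = a is b; different objects -> False): same = False

False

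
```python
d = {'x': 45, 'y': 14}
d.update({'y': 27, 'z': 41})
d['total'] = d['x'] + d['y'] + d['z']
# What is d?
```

After line 1: d = {'x': 45, 'y': 14}
After line 2 (y overwritten, z added): d = {'x': 45, 'y': 27, 'z': 41}
After line 3 (total = 45 + 27 + 41 = 113): d = {'x': 45, 'y': 27, 'z': 41, 'total': 113}

{'x': 45, 'y': 27, 'z': 41, 'total': 113}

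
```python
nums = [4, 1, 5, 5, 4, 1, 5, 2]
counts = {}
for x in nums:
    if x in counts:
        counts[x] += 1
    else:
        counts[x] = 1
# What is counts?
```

Initial: counts = {}, nums = [4, 1, 5, 5, 4, 1, 5, 2]
See 4: counts = {4: 1}
See 1: counts = {4: 1, 1: 1}
See 5: counts = {4: 1, 1: 1, 5: 1}
See 5: counts = {4: 1, 1: 1, 5: 2}
See 4: counts = {4: 2, 1: 1, 5: 2}
See 1: counts = {4: 2, 1: 2, 5: 2}
See 5: counts = {4: 2, 1: 2, 5: 3}
See 2: counts = {4: 2, 1: 2, 5: 3, 2: 1}

{4: 2, 1: 2, 5: 3, 2: 1}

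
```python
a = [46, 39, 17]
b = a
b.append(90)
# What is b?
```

After line 1: a = [46, 39, 17]
After line 2 (b = a is an alias, same object): a = [46, 39, 17], b = [46, 39, 17]
After line 3 (b.append mutates the shared list): a = [46, 39, 17, 90], b = [46, 39, 17, 90]

[46, 39, 17, 90]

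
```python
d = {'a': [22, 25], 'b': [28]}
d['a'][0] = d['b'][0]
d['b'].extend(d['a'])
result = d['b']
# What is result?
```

After line 1: d = {'a': [22, 25], 'b': [28]}
After line 2 (a[0] = b[0] = 28): d = {'a': [28, 25], 'b': [28]}
After line 3 (b.extend(a) appends [28, 25]): d = {'a': [28, 25], 'b': [28, 28, 25]}
After line 4: result = d['b'] = [28, 28, 25]

[28, 28, 25]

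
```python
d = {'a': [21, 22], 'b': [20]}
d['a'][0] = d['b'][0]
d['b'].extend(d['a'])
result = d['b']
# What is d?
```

After line 1: d = {'a': [21, 22], 'b': [20]}
After line 2 (a[0] = b[0] = 20): d = {'a': [20, 22], 'b': [20]}
After line 3 (b.extend(a) appends [20, 22]): d = {'a': [20, 22], 'b': [20, 20, 22]}
After line 4: result = d['b'] = [20, 20, 22]

{'a': [20, 22], 'b': [20, 20, 22]}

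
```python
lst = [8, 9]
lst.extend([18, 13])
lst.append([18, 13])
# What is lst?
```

After line 1: lst = [8, 9]
After line 2 (extend unpacks [18, 13]): lst = [8, 9, 18, 13]
After line 3 (append adds [18, 13] as single element): lst = [8, 9, 18, 13, [18, 13]]

[8, 9, 18, 13, [18, 13]]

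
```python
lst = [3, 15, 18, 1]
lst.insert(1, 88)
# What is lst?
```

[3, 88, 15, 18, 1]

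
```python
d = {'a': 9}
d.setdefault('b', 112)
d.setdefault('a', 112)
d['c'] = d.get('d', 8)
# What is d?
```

After line 1: d = {'a': 9}
After line 2 (setdefault adds 'b'=112): d = {'a': 9, 'b': 112}
After line 3 (setdefault 'a' no-op, already exists): d = {'a': 9, 'b': 112}
After line 4 (get('d', 8) returns default since 'd' not in d): d = {'a': 9, 'b': 112, 'c': 8}

{'a': 9, 'b': 112, 'c': 8}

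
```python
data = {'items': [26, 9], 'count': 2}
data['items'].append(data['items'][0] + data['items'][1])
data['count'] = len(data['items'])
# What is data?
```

After line 1: data = {'items': [26, 9], 'count': 2}
After line 2 (append 26 + 9 = 35): data = {'items': [26, 9, 35], 'count': 2}
After line 3 (count = len(items) = 3): data = {'items': [26, 9, 35], 'count': 3}

{'items': [26, 9, 35], 'count': 3}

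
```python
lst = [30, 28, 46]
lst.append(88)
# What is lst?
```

[30, 28, 46, 88]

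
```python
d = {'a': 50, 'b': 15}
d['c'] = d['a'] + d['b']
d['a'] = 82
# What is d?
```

After line 1: d = {'a': 50, 'b': 15}
After line 2 (d['c'] = 50 + 15): d = {'a': 50, 'b': 15, 'c': 65}
After line 3: d = {'a': 82, 'b': 15, 'c': 65}

{'a': 82, 'b': 15, 'c': 65}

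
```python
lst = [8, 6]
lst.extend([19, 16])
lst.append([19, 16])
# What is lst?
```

After line 1: lst = [8, 6]
After line 2 (extend unpacks [19, 16]): lst = [8, 6, 19, 16]
After line 3 (append adds [19, 16] as single element): lst = [8, 6, 19, 16, [19, 16]]

[8, 6, 19, 16, [19, 16]]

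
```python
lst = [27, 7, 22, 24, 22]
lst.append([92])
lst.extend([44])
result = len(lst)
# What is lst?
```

After line 1: lst = [27, 7, 22, 24, 22]
After line 2 (append adds [92] as single element): lst = [27, 7, 22, 24, 22, [92]]
After line 3 (extend unpacks [44], adds 44): lst = [27, 7, 22, 24, 22, [92], 44]
After line 4: result = len(lst) = 7

[27, 7, 22, 24, 22, [92], 44]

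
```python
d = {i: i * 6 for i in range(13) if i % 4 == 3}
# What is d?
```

{3: 18, 7: 42, 11: 66}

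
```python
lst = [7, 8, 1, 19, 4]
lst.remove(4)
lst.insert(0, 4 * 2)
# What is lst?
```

After line 1: lst = [7, 8, 1, 19, 4]
After line 2 (remove first 4): lst = [7, 8, 1, 19]
After line 3 (insert 8 at index 0): lst = [8, 7, 8, 1, 19]

[8, 7, 8, 1, 19]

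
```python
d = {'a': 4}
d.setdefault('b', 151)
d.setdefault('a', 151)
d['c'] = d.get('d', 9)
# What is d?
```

After line 1: d = {'a': 4}
After line 2 (setdefault adds 'b'=151): d = {'a': 4, 'b': 151}
After line 3 (setdefault 'a' no-op, already exists): d = {'a': 4, 'b': 151}
After line 4 (get('d', 9) returns default since 'd' not in d): d = {'a': 4, 'b': 151, 'c': 9}

{'a': 4, 'b': 151, 'c': 9}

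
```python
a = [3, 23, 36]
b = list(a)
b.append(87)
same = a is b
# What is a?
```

After line 1: a = [3, 23, 36]
After line 2 (b = list(a) is a shallow copy, new object): a = [3, 23, 36], b = [3, 23, 36]
After line 3 (append only mutates b): a = [3, 23, 36], b = [3, 23, 36, 87]
After line 4 (same = a is b; different objects -> False): same = False

[3, 23, 36]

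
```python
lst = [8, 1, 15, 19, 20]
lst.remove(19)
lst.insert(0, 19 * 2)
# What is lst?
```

After line 1: lst = [8, 1, 15, 19, 20]
After line 2 (remove first 19): lst = [8, 1, 15, 20]
After line 3 (insert 38 at index 0): lst = [38, 8, 1, 15, 20]

[38, 8, 1, 15, 20]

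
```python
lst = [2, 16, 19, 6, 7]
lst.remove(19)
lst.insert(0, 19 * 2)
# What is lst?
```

After line 1: lst = [2, 16, 19, 6, 7]
After line 2 (remove first 19): lst = [2, 16, 6, 7]
After line 3 (insert 38 at index 0): lst = [38, 2, 16, 6, 7]

[38, 2, 16, 6, 7]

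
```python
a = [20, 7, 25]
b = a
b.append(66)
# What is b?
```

After line 1: a = [20, 7, 25]
After line 2 (b = a is an alias, same object): a = [20, 7, 25], b = [20, 7, 25]
After line 3 (b.append mutates the shared list): a = [20, 7, 25, 66], b = [20, 7, 25, 66]

[20, 7, 25, 66]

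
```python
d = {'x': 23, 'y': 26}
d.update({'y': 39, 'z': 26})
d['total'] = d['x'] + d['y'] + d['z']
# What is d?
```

After line 1: d = {'x': 23, 'y': 26}
After line 2 (y overwritten, z added): d = {'x': 23, 'y': 39, 'z': 26}
After line 3 (total = 23 + 39 + 26 = 88): d = {'x': 23, 'y': 39, 'z': 26, 'total': 88}

{'x': 23, 'y': 39, 'z': 26, 'total': 88}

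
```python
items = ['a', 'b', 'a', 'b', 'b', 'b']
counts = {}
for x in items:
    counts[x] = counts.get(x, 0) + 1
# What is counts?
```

Initial: counts = {}, items = ['a', 'b', 'a', 'b', 'b', 'b']
See 'a': counts = {'a': 1}
See 'b': counts = {'a': 1, 'b': 1}
See 'a': counts = {'a': 2, 'b': 1}
See 'b': counts = {'a': 2, 'b': 2}
See 'b': counts = {'a': 2, 'b': 3}
See 'b': counts = {'a': 2, 'b': 4}

{'a': 2, 'b': 4}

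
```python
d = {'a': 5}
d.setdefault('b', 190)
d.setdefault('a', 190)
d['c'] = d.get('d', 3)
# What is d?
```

After line 1: d = {'a': 5}
After line 2 (setdefault adds 'b'=190): d = {'a': 5, 'b': 190}
After line 3 (setdefault 'a' no-op, already exists): d = {'a': 5, 'b': 190}
After line 4 (get('d', 3) returns default since 'd' not in d): d = {'a': 5, 'b': 190, 'c': 3}

{'a': 5, 'b': 190, 'c': 3}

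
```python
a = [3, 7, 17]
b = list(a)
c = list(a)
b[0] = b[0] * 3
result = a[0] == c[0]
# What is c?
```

After line 1: a = [3, 7, 17]
After line 2 (b = list(a), copy): a = [3, 7, 17], b = [3, 7, 17]
After line 3 (c = list(a) is a copy, new object): c = [3, 7, 17]
After line 4 (b[0] = 3 * 3 = 9; only b mutates (copy)): a = [3, 7, 17], b = [9, 7, 17], c = [3, 7, 17]
After line 5 (a[0] = 3, c[0] = 3; result = True)

[3, 7, 17]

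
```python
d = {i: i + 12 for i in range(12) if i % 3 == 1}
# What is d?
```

{1: 13, 4: 16, 7: 19, 10: 22}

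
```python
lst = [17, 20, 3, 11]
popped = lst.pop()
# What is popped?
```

11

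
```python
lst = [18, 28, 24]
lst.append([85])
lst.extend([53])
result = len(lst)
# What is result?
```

After line 1: lst = [18, 28, 24]
After line 2 (append adds [85] as single element): lst = [18, 28, 24, [85]]
After line 3 (extend unpacks [53], adds 53): lst = [18, 28, 24, [85], 53]
After line 4: result = len(lst) = 5

5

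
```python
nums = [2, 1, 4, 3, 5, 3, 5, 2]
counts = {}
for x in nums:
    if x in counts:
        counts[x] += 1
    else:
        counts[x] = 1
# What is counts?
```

Initial: counts = {}, nums = [2, 1, 4, 3, 5, 3, 5, 2]
See 2: counts = {2: 1}
See 1: counts = {2: 1, 1: 1}
See 4: counts = {2: 1, 1: 1, 4: 1}
See 3: counts = {2: 1, 1: 1, 4: 1, 3: 1}
See 5: counts = {2: 1, 1: 1, 4: 1, 3: 1, 5: 1}
See 3: counts = {2: 1, 1: 1, 4: 1, 3: 2, 5: 1}
See 5: counts = {2: 1, 1: 1, 4: 1, 3: 2, 5: 2}
See 2: counts = {2: 2, 1: 1, 4: 1, 3: 2, 5: 2}

{2: 2, 1: 1, 4: 1, 3: 2, 5: 2}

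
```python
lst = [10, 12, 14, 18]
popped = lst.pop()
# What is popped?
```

18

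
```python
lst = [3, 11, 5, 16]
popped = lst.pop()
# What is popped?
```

16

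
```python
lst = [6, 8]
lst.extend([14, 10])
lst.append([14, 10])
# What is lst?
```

After line 1: lst = [6, 8]
After line 2 (extend unpacks [14, 10]): lst = [6, 8, 14, 10]
After line 3 (append adds [14, 10] as single element): lst = [6, 8, 14, 10, [14, 10]]

[6, 8, 14, 10, [14, 10]]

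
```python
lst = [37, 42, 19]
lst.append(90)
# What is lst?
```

[37, 42, 19, 90]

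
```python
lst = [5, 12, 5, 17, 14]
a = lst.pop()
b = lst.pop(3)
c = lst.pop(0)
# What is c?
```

After line 1: lst = [5, 12, 5, 17, 14]
After line 2 (pop() -> a = 14): lst = [5, 12, 5, 17]
After line 3 (pop(3) -> b = 17): lst = [5, 12, 5]
After line 4 (pop(0) -> c = 5): lst = [12, 5]

5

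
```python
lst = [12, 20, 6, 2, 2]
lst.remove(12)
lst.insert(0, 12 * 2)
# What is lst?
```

After line 1: lst = [12, 20, 6, 2, 2]
After line 2 (remove first 12): lst = [20, 6, 2, 2]
After line 3 (insert 24 at index 0): lst = [24, 20, 6, 2, 2]

[24, 20, 6, 2, 2]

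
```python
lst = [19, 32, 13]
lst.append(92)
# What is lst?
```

[19, 32, 13, 92]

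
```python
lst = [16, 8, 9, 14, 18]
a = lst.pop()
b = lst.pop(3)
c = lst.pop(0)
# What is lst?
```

After line 1: lst = [16, 8, 9, 14, 18]
After line 2 (pop() -> a = 18): lst = [16, 8, 9, 14]
After line 3 (pop(3) -> b = 14): lst = [16, 8, 9]
After line 4 (pop(0) -> c = 16): lst = [8, 9]

[8, 9]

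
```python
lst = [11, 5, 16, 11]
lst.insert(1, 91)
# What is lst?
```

[11, 91, 5, 16, 11]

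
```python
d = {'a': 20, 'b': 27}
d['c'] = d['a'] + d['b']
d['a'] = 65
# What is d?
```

After line 1: d = {'a': 20, 'b': 27}
After line 2 (d['c'] = 20 + 27): d = {'a': 20, 'b': 27, 'c': 47}
After line 3: d = {'a': 65, 'b': 27, 'c': 47}

{'a': 65, 'b': 27, 'c': 47}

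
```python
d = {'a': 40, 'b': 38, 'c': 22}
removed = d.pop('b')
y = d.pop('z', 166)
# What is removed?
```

After line 1: d = {'a': 40, 'b': 38, 'c': 22}
After line 2 (pop 'b' returns 38): d = {'a': 40, 'c': 22}, removed = 38
After line 3 (pop 'z' missing, returns default 166): d = {'a': 40, 'c': 22}, y = 166

38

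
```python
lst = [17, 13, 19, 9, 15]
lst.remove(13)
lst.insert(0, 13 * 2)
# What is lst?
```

After line 1: lst = [17, 13, 19, 9, 15]
After line 2 (remove first 13): lst = [17, 19, 9, 15]
After line 3 (insert 26 at index 0): lst = [26, 17, 19, 9, 15]

[26, 17, 19, 9, 15]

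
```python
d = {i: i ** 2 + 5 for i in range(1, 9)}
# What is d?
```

{1: 6, 2: 9, 3: 14, 4: 21, 5: 30, 6: 41, 7: 54, 8: 69}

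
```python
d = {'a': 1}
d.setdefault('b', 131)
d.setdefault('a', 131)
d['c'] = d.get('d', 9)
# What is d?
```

After line 1: d = {'a': 1}
After line 2 (setdefault adds 'b'=131): d = {'a': 1, 'b': 131}
After line 3 (setdefault 'a' no-op, already exists): d = {'a': 1, 'b': 131}
After line 4 (get('d', 9) returns default since 'd' not in d): d = {'a': 1, 'b': 131, 'c': 9}

{'a': 1, 'b': 131, 'c': 9}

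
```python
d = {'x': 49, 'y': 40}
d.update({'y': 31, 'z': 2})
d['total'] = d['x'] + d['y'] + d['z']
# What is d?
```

After line 1: d = {'x': 49, 'y': 40}
After line 2 (y overwritten, z added): d = {'x': 49, 'y': 31, 'z': 2}
After line 3 (total = 49 + 31 + 2 = 82): d = {'x': 49, 'y': 31, 'z': 2, 'total': 82}

{'x': 49, 'y': 31, 'z': 2, 'total': 82}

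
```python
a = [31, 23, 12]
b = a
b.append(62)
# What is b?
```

After line 1: a = [31, 23, 12]
After line 2 (b = a is an alias, same object): a = [31, 23, 12], b = [31, 23, 12]
After line 3 (b.append mutates the shared list): a = [31, 23, 12, 62], b = [31, 23, 12, 62]

[31, 23, 12, 62]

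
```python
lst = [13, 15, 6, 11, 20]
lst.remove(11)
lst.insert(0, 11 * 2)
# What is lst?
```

After line 1: lst = [13, 15, 6, 11, 20]
After line 2 (remove first 11): lst = [13, 15, 6, 20]
After line 3 (insert 22 at index 0): lst = [22, 13, 15, 6, 20]

[22, 13, 15, 6, 20]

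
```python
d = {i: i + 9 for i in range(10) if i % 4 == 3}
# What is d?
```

{3: 12, 7: 16}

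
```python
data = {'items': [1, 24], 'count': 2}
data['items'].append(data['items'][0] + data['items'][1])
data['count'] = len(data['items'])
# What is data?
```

After line 1: data = {'items': [1, 24], 'count': 2}
After line 2 (append 1 + 24 = 25): data = {'items': [1, 24, 25], 'count': 2}
After line 3 (count = len(items) = 3): data = {'items': [1, 24, 25], 'count': 3}

{'items': [1, 24, 25], 'count': 3}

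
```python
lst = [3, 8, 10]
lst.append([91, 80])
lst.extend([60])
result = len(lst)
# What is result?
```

After line 1: lst = [3, 8, 10]
After line 2 (append adds [91, 80] as single element): lst = [3, 8, 10, [91, 80]]
After line 3 (extend unpacks [60], adds 60): lst = [3, 8, 10, [91, 80], 60]
After line 4: result = len(lst) = 5

5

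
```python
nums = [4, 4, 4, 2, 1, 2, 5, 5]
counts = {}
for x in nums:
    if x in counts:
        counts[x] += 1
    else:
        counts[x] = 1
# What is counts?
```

Initial: counts = {}, nums = [4, 4, 4, 2, 1, 2, 5, 5]
See 4: counts = {4: 1}
See 4: counts = {4: 2}
See 4: counts = {4: 3}
See 2: counts = {4: 3, 2: 1}
See 1: counts = {4: 3, 2: 1, 1: 1}
See 2: counts = {4: 3, 2: 2, 1: 1}
See 5: counts = {4: 3, 2: 2, 1: 1, 5: 1}
See 5: counts = {4: 3, 2: 2, 1: 1, 5: 2}

{4: 3, 2: 2, 1: 1, 5: 2}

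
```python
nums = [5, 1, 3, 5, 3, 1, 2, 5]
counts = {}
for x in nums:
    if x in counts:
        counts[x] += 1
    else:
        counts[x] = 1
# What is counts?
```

Initial: counts = {}, nums = [5, 1, 3, 5, 3, 1, 2, 5]
See 5: counts = {5: 1}
See 1: counts = {5: 1, 1: 1}
See 3: counts = {5: 1, 1: 1, 3: 1}
See 5: counts = {5: 2, 1: 1, 3: 1}
See 3: counts = {5: 2, 1: 1, 3: 2}
See 1: counts = {5: 2, 1: 2, 3: 2}
See 2: counts = {5: 2, 1: 2, 3: 2, 2: 1}
See 5: counts = {5: 3, 1: 2, 3: 2, 2: 1}

{5: 3, 1: 2, 3: 2, 2: 1}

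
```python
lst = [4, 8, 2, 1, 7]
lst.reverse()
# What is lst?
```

[7, 1, 2, 8, 4]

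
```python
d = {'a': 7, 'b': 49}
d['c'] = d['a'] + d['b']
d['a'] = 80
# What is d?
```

After line 1: d = {'a': 7, 'b': 49}
After line 2 (d['c'] = 7 + 49): d = {'a': 7, 'b': 49, 'c': 56}
After line 3: d = {'a': 80, 'b': 49, 'c': 56}

{'a': 80, 'b': 49, 'c': 56}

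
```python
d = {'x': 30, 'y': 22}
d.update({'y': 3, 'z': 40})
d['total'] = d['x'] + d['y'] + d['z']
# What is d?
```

After line 1: d = {'x': 30, 'y': 22}
After line 2 (y overwritten, z added): d = {'x': 30, 'y': 3, 'z': 40}
After line 3 (total = 30 + 3 + 40 = 73): d = {'x': 30, 'y': 3, 'z': 40, 'total': 73}

{'x': 30, 'y': 3, 'z': 40, 'total': 73}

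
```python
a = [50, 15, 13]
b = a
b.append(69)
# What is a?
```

After line 1: a = [50, 15, 13]
After line 2 (b = a is an alias, same object): a = [50, 15, 13], b = [50, 15, 13]
After line 3 (b.append mutates the shared list): a = [50, 15, 13, 69], b = [50, 15, 13, 69]

[50, 15, 13, 69]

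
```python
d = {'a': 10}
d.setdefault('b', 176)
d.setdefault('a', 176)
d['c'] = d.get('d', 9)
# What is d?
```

After line 1: d = {'a': 10}
After line 2 (setdefault adds 'b'=176): d = {'a': 10, 'b': 176}
After line 3 (setdefault 'a' no-op, already exists): d = {'a': 10, 'b': 176}
After line 4 (get('d', 9) returns default since 'd' not in d): d = {'a': 10, 'b': 176, 'c': 9}

{'a': 10, 'b': 176, 'c': 9}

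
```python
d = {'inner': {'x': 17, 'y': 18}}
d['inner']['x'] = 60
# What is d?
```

After line 1: d = {'inner': {'x': 17, 'y': 18}}
After line 2 (inner x overwritten): d = {'inner': {'x': 60, 'y': 18}}

{'inner': {'x': 60, 'y': 18}}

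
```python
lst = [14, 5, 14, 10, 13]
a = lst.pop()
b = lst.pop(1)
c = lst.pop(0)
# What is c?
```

After line 1: lst = [14, 5, 14, 10, 13]
After line 2 (pop() -> a = 13): lst = [14, 5, 14, 10]
After line 3 (pop(1) -> b = 5): lst = [14, 14, 10]
After line 4 (pop(0) -> c = 14): lst = [14, 10]

14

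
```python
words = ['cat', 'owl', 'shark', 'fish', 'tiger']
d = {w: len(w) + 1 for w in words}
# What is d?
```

{'cat': 4, 'owl': 4, 'shark': 6, 'fish': 5, 'tiger': 6}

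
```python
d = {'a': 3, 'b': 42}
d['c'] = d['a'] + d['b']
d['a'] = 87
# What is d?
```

After line 1: d = {'a': 3, 'b': 42}
After line 2 (d['c'] = 3 + 42): d = {'a': 3, 'b': 42, 'c': 45}
After line 3: d = {'a': 87, 'b': 42, 'c': 45}

{'a': 87, 'b': 42, 'c': 45}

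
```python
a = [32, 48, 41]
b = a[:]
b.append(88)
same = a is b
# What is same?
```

After line 1: a = [32, 48, 41]
After line 2 (b = a[:] is a shallow copy, new object): a = [32, 48, 41], b = [32, 48, 41]
After line 3 (append only mutates b): a = [32, 48, 41], b = [32, 48, 41, 88]
After line 4 (same = a is b; different objects -> False): same = False

False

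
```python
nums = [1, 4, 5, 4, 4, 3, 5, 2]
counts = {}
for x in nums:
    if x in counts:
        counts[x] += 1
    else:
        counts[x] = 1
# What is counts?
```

Initial: counts = {}, nums = [1, 4, 5, 4, 4, 3, 5, 2]
See 1: counts = {1: 1}
See 4: counts = {1: 1, 4: 1}
See 5: counts = {1: 1, 4: 1, 5: 1}
See 4: counts = {1: 1, 4: 2, 5: 1}
See 4: counts = {1: 1, 4: 3, 5: 1}
See 3: counts = {1: 1, 4: 3, 5: 1, 3: 1}
See 5: counts = {1: 1, 4: 3, 5: 2, 3: 1}
See 2: counts = {1: 1, 4: 3, 5: 2, 3: 1, 2: 1}

{1: 1, 4: 3, 5: 2, 3: 1, 2: 1}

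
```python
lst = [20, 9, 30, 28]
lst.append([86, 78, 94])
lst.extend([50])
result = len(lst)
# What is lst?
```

After line 1: lst = [20, 9, 30, 28]
After line 2 (append adds [86, 78, 94] as single element): lst = [20, 9, 30, 28, [86, 78, 94]]
After line 3 (extend unpacks [50], adds 50): lst = [20, 9, 30, 28, [86, 78, 94], 50]
After line 4: result = len(lst) = 6

[20, 9, 30, 28, [86, 78, 94], 50]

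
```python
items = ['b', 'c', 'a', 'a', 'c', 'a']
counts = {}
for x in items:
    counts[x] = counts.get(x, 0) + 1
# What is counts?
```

Initial: counts = {}, items = ['b', 'c', 'a', 'a', 'c', 'a']
See 'b': counts = {'b': 1}
See 'c': counts = {'b': 1, 'c': 1}
See 'a': counts = {'b': 1, 'c': 1, 'a': 1}
See 'a': counts = {'b': 1, 'c': 1, 'a': 2}
See 'c': counts = {'b': 1, 'c': 2, 'a': 2}
See 'a': counts = {'b': 1, 'c': 2, 'a': 3}

{'b': 1, 'c': 2, 'a': 3}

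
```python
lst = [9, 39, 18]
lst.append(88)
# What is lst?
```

[9, 39, 18, 88]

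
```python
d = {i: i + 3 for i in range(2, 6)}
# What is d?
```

{2: 5, 3: 6, 4: 7, 5: 8}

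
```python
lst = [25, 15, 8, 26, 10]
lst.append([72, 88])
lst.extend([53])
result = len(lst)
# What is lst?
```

After line 1: lst = [25, 15, 8, 26, 10]
After line 2 (append adds [72, 88] as single element): lst = [25, 15, 8, 26, 10, [72, 88]]
After line 3 (extend unpacks [53], adds 53): lst = [25, 15, 8, 26, 10, [72, 88], 53]
After line 4: result = len(lst) = 7

[25, 15, 8, 26, 10, [72, 88], 53]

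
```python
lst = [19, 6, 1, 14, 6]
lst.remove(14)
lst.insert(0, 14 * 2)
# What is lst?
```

After line 1: lst = [19, 6, 1, 14, 6]
After line 2 (remove first 14): lst = [19, 6, 1, 6]
After line 3 (insert 28 at index 0): lst = [28, 19, 6, 1, 6]

[28, 19, 6, 1, 6]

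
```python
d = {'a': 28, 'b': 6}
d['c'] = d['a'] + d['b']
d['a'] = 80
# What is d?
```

After line 1: d = {'a': 28, 'b': 6}
After line 2 (d['c'] = 28 + 6): d = {'a': 28, 'b': 6, 'c': 34}
After line 3: d = {'a': 80, 'b': 6, 'c': 34}

{'a': 80, 'b': 6, 'c': 34}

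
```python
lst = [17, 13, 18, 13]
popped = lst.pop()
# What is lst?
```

[17, 13, 18]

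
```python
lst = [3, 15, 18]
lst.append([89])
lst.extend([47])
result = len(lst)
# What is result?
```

After line 1: lst = [3, 15, 18]
After line 2 (append adds [89] as single element): lst = [3, 15, 18, [89]]
After line 3 (extend unpacks [47], adds 47): lst = [3, 15, 18, [89], 47]
After line 4: result = len(lst) = 5

5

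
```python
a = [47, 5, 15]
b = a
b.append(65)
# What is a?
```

After line 1: a = [47, 5, 15]
After line 2 (b = a is an alias, same object): a = [47, 5, 15], b = [47, 5, 15]
After line 3 (b.append mutates the shared list): a = [47, 5, 15, 65], b = [47, 5, 15, 65]

[47, 5, 15, 65]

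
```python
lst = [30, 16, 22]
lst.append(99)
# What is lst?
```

[30, 16, 22, 99]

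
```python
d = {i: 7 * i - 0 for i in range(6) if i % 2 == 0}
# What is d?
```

{0: 0, 2: 14, 4: 28}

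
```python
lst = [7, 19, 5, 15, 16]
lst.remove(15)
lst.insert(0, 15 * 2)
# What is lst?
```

After line 1: lst = [7, 19, 5, 15, 16]
After line 2 (remove first 15): lst = [7, 19, 5, 16]
After line 3 (insert 30 at index 0): lst = [30, 7, 19, 5, 16]

[30, 7, 19, 5, 16]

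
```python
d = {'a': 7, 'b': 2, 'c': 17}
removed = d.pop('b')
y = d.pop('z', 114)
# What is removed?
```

After line 1: d = {'a': 7, 'b': 2, 'c': 17}
After line 2 (pop 'b' returns 2): d = {'a': 7, 'c': 17}, removed = 2
After line 3 (pop 'z' missing, returns default 114): d = {'a': 7, 'c': 17}, y = 114

2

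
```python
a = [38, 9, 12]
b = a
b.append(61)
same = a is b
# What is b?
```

After line 1: a = [38, 9, 12]
After line 2 (b = a is an alias, same object): a = [38, 9, 12], b = [38, 9, 12]
After line 3 (b.append mutates the shared list): a = [38, 9, 12, 61], b = [38, 9, 12, 61]
After line 4 (same = a is b; same object -> True): same = True

[38, 9, 12, 61]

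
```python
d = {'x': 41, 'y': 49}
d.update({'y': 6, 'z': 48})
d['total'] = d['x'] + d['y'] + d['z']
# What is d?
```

After line 1: d = {'x': 41, 'y': 49}
After line 2 (y overwritten, z added): d = {'x': 41, 'y': 6, 'z': 48}
After line 3 (total = 41 + 6 + 48 = 95): d = {'x': 41, 'y': 6, 'z': 48, 'total': 95}

{'x': 41, 'y': 6, 'z': 48, 'total': 95}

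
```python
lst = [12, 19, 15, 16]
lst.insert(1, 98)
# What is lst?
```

[12, 98, 19, 15, 16]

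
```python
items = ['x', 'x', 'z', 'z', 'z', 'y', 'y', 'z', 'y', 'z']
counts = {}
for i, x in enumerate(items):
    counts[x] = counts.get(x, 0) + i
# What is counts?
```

Initial: counts = {}, items = ['x', 'x', 'z', 'z', 'z', 'y', 'y', 'z', 'y', 'z']
i=0, x='x': counts = {'x': 0}
i=1, x='x': counts = {'x': 1}
i=2, x='z': counts = {'x': 1, 'z': 2}
i=3, x='z': counts = {'x': 1, 'z': 5}
i=4, x='z': counts = {'x': 1, 'z': 9}
i=5, x='y': counts = {'x': 1, 'z': 9, 'y': 5}
i=6, x='y': counts = {'x': 1, 'z': 9, 'y': 11}
i=7, x='z': counts = {'x': 1, 'z': 16, 'y': 11}
i=8, x='y': counts = {'x': 1, 'z': 16, 'y': 19}
i=9, x='z': counts = {'x': 1, 'z': 25, 'y': 19}

{'x': 1, 'z': 25, 'y': 19}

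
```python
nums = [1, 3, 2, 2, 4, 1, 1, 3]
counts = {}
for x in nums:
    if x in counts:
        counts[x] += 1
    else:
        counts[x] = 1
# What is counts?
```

Initial: counts = {}, nums = [1, 3, 2, 2, 4, 1, 1, 3]
See 1: counts = {1: 1}
See 3: counts = {1: 1, 3: 1}
See 2: counts = {1: 1, 3: 1, 2: 1}
See 2: counts = {1: 1, 3: 1, 2: 2}
See 4: counts = {1: 1, 3: 1, 2: 2, 4: 1}
See 1: counts = {1: 2, 3: 1, 2: 2, 4: 1}
See 1: counts = {1: 3, 3: 1, 2: 2, 4: 1}
See 3: counts = {1: 3, 3: 2, 2: 2, 4: 1}

{1: 3, 3: 2, 2: 2, 4: 1}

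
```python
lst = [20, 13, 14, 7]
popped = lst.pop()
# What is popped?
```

7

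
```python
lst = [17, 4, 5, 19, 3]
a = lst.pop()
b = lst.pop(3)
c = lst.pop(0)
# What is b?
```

After line 1: lst = [17, 4, 5, 19, 3]
After line 2 (pop() -> a = 3): lst = [17, 4, 5, 19]
After line 3 (pop(3) -> b = 19): lst = [17, 4, 5]
After line 4 (pop(0) -> c = 17): lst = [4, 5]

19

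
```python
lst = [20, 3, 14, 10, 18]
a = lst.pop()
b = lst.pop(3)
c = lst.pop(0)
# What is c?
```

After line 1: lst = [20, 3, 14, 10, 18]
After line 2 (pop() -> a = 18): lst = [20, 3, 14, 10]
After line 3 (pop(3) -> b = 10): lst = [20, 3, 14]
After line 4 (pop(0) -> c = 20): lst = [3, 14]

20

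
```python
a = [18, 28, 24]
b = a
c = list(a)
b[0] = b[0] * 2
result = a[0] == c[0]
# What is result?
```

After line 1: a = [18, 28, 24]
After line 2 (b = a, alias): a = [18, 28, 24], b = [18, 28, 24]
After line 3 (c = list(a) is a copy, new object): c = [18, 28, 24]
After line 4 (b[0] = 18 * 2 = 36; mutates shared a/b): a = b = [36, 28, 24], c = [18, 28, 24]
After line 5 (a[0] = 36, c[0] = 18; result = False)

False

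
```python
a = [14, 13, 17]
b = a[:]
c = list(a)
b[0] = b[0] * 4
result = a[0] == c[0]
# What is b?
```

After line 1: a = [14, 13, 17]
After line 2 (b = a[:], copy): a = [14, 13, 17], b = [14, 13, 17]
After line 3 (c = list(a) is a copy, new object): c = [14, 13, 17]
After line 4 (b[0] = 14 * 4 = 56; only b mutates (copy)): a = [14, 13, 17], b = [56, 13, 17], c = [14, 13, 17]
After line 5 (a[0] = 14, c[0] = 14; result = True)

[56, 13, 17]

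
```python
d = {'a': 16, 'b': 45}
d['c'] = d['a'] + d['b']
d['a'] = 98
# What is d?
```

After line 1: d = {'a': 16, 'b': 45}
After line 2 (d['c'] = 16 + 45): d = {'a': 16, 'b': 45, 'c': 61}
After line 3: d = {'a': 98, 'b': 45, 'c': 61}

{'a': 98, 'b': 45, 'c': 61}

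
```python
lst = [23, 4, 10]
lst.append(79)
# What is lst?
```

[23, 4, 10, 79]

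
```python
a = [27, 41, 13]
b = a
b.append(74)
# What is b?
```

After line 1: a = [27, 41, 13]
After line 2 (b = a is an alias, same object): a = [27, 41, 13], b = [27, 41, 13]
After line 3 (b.append mutates the shared list): a = [27, 41, 13, 74], b = [27, 41, 13, 74]

[27, 41, 13, 74]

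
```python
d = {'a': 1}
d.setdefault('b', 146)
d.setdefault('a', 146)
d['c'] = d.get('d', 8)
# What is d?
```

After line 1: d = {'a': 1}
After line 2 (setdefault adds 'b'=146): d = {'a': 1, 'b': 146}
After line 3 (setdefault 'a' no-op, already exists): d = {'a': 1, 'b': 146}
After line 4 (get('d', 8) returns default since 'd' not in d): d = {'a': 1, 'b': 146, 'c': 8}

{'a': 1, 'b': 146, 'c': 8}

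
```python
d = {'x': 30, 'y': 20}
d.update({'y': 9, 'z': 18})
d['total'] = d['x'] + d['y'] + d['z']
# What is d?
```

After line 1: d = {'x': 30, 'y': 20}
After line 2 (y overwritten, z added): d = {'x': 30, 'y': 9, 'z': 18}
After line 3 (total = 30 + 9 + 18 = 57): d = {'x': 30, 'y': 9, 'z': 18, 'total': 57}

{'x': 30, 'y': 9, 'z': 18, 'total': 57}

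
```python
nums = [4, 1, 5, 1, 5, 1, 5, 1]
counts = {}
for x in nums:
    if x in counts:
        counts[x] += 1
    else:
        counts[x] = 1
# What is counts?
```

Initial: counts = {}, nums = [4, 1, 5, 1, 5, 1, 5, 1]
See 4: counts = {4: 1}
See 1: counts = {4: 1, 1: 1}
See 5: counts = {4: 1, 1: 1, 5: 1}
See 1: counts = {4: 1, 1: 2, 5: 1}
See 5: counts = {4: 1, 1: 2, 5: 2}
See 1: counts = {4: 1, 1: 3, 5: 2}
See 5: counts = {4: 1, 1: 3, 5: 3}
See 1: counts = {4: 1, 1: 4, 5: 3}

{4: 1, 1: 4, 5: 3}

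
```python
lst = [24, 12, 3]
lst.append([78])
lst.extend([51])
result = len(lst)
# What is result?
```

After line 1: lst = [24, 12, 3]
After line 2 (append adds [78] as single element): lst = [24, 12, 3, [78]]
After line 3 (extend unpacks [51], adds 51): lst = [24, 12, 3, [78], 51]
After line 4: result = len(lst) = 5

5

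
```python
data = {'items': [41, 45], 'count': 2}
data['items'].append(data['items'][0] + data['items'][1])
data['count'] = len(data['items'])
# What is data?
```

After line 1: data = {'items': [41, 45], 'count': 2}
After line 2 (append 41 + 45 = 86): data = {'items': [41, 45, 86], 'count': 2}
After line 3 (count = len(items) = 3): data = {'items': [41, 45, 86], 'count': 3}

{'items': [41, 45, 86], 'count': 3}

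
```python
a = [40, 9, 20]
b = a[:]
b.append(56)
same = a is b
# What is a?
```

After line 1: a = [40, 9, 20]
After line 2 (b = a[:] is a shallow copy, new object): a = [40, 9, 20], b = [40, 9, 20]
After line 3 (append only mutates b): a = [40, 9, 20], b = [40, 9, 20, 56]
After line 4 (same = a is b; different objects -> False): same = False

[40, 9, 20]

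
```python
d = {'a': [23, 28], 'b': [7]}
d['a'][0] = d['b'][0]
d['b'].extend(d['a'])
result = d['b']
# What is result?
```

After line 1: d = {'a': [23, 28], 'b': [7]}
After line 2 (a[0] = b[0] = 7): d = {'a': [7, 28], 'b': [7]}
After line 3 (b.extend(a) appends [7, 28]): d = {'a': [7, 28], 'b': [7, 7, 28]}
After line 4: result = d['b'] = [7, 7, 28]

[7, 7, 28]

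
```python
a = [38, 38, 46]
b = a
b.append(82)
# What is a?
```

After line 1: a = [38, 38, 46]
After line 2 (b = a is an alias, same object): a = [38, 38, 46], b = [38, 38, 46]
After line 3 (b.append mutates the shared list): a = [38, 38, 46, 82], b = [38, 38, 46, 82]

[38, 38, 46, 82]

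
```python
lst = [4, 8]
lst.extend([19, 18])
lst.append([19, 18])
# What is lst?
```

After line 1: lst = [4, 8]
After line 2 (extend unpacks [19, 18]): lst = [4, 8, 19, 18]
After line 3 (append adds [19, 18] as single element): lst = [4, 8, 19, 18, [19, 18]]

[4, 8, 19, 18, [19, 18]]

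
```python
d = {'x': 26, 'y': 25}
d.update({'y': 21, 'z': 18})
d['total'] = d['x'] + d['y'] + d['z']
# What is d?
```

After line 1: d = {'x': 26, 'y': 25}
After line 2 (y overwritten, z added): d = {'x': 26, 'y': 21, 'z': 18}
After line 3 (total = 26 + 21 + 18 = 65): d = {'x': 26, 'y': 21, 'z': 18, 'total': 65}

{'x': 26, 'y': 21, 'z': 18, 'total': 65}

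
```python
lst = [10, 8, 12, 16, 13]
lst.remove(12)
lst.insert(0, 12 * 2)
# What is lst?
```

After line 1: lst = [10, 8, 12, 16, 13]
After line 2 (remove first 12): lst = [10, 8, 16, 13]
After line 3 (insert 24 at index 0): lst = [24, 10, 8, 16, 13]

[24, 10, 8, 16, 13]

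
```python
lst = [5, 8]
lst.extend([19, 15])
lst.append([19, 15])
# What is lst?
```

After line 1: lst = [5, 8]
After line 2 (extend unpacks [19, 15]): lst = [5, 8, 19, 15]
After line 3 (append adds [19, 15] as single element): lst = [5, 8, 19, 15, [19, 15]]

[5, 8, 19, 15, [19, 15]]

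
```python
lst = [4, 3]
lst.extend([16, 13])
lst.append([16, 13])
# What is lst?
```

After line 1: lst = [4, 3]
After line 2 (extend unpacks [16, 13]): lst = [4, 3, 16, 13]
After line 3 (append adds [16, 13] as single element): lst = [4, 3, 16, 13, [16, 13]]

[4, 3, 16, 13, [16, 13]]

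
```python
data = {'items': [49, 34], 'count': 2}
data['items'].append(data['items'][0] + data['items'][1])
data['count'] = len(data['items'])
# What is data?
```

After line 1: data = {'items': [49, 34], 'count': 2}
After line 2 (append 49 + 34 = 83): data = {'items': [49, 34, 83], 'count': 2}
After line 3 (count = len(items) = 3): data = {'items': [49, 34, 83], 'count': 3}

{'items': [49, 34, 83], 'count': 3}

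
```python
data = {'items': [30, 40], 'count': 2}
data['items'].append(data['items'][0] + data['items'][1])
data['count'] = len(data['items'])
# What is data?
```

After line 1: data = {'items': [30, 40], 'count': 2}
After line 2 (append 30 + 40 = 70): data = {'items': [30, 40, 70], 'count': 2}
After line 3 (count = len(items) = 3): data = {'items': [30, 40, 70], 'count': 3}

{'items': [30, 40, 70], 'count': 3}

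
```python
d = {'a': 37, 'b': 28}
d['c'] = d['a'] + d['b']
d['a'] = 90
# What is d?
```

After line 1: d = {'a': 37, 'b': 28}
After line 2 (d['c'] = 37 + 28): d = {'a': 37, 'b': 28, 'c': 65}
After line 3: d = {'a': 90, 'b': 28, 'c': 65}

{'a': 90, 'b': 28, 'c': 65}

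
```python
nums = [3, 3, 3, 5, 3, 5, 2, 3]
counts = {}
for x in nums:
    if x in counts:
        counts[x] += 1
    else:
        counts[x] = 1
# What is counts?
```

Initial: counts = {}, nums = [3, 3, 3, 5, 3, 5, 2, 3]
See 3: counts = {3: 1}
See 3: counts = {3: 2}
See 3: counts = {3: 3}
See 5: counts = {3: 3, 5: 1}
See 3: counts = {3: 4, 5: 1}
See 5: counts = {3: 4, 5: 2}
See 2: counts = {3: 4, 5: 2, 2: 1}
See 3: counts = {3: 5, 5: 2, 2: 1}

{3: 5, 5: 2, 2: 1}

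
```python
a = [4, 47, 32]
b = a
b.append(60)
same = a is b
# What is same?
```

After line 1: a = [4, 47, 32]
After line 2 (b = a is an alias, same object): a = [4, 47, 32], b = [4, 47, 32]
After line 3 (b.append mutates the shared list): a = [4, 47, 32, 60], b = [4, 47, 32, 60]
After line 4 (same = a is b; same object -> True): same = True

True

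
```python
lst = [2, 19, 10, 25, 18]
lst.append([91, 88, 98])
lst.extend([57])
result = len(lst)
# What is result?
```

After line 1: lst = [2, 19, 10, 25, 18]
After line 2 (append adds [91, 88, 98] as single element): lst = [2, 19, 10, 25, 18, [91, 88, 98]]
After line 3 (extend unpacks [57], adds 57): lst = [2, 19, 10, 25, 18, [91, 88, 98], 57]
After line 4: result = len(lst) = 7

7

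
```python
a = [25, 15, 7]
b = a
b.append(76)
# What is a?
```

After line 1: a = [25, 15, 7]
After line 2 (b = a is an alias, same object): a = [25, 15, 7], b = [25, 15, 7]
After line 3 (b.append mutates the shared list): a = [25, 15, 7, 76], b = [25, 15, 7, 76]

[25, 15, 7, 76]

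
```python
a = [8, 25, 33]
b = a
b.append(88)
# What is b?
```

After line 1: a = [8, 25, 33]
After line 2 (b = a is an alias, same object): a = [8, 25, 33], b = [8, 25, 33]
After line 3 (b.append mutates the shared list): a = [8, 25, 33, 88], b = [8, 25, 33, 88]

[8, 25, 33, 88]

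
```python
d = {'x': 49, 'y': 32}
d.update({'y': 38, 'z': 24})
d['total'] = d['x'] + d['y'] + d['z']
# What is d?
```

After line 1: d = {'x': 49, 'y': 32}
After line 2 (y overwritten, z added): d = {'x': 49, 'y': 38, 'z': 24}
After line 3 (total = 49 + 38 + 24 = 111): d = {'x': 49, 'y': 38, 'z': 24, 'total': 111}

{'x': 49, 'y': 38, 'z': 24, 'total': 111}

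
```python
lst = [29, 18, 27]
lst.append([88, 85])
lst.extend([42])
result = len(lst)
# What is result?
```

After line 1: lst = [29, 18, 27]
After line 2 (append adds [88, 85] as single element): lst = [29, 18, 27, [88, 85]]
After line 3 (extend unpacks [42], adds 42): lst = [29, 18, 27, [88, 85], 42]
After line 4: result = len(lst) = 5

5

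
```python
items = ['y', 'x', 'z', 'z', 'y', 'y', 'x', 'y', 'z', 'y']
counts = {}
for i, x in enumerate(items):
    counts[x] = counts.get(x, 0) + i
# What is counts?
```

Initial: counts = {}, items = ['y', 'x', 'z', 'z', 'y', 'y', 'x', 'y', 'z', 'y']
i=0, x='y': counts = {'y': 0}
i=1, x='x': counts = {'y': 0, 'x': 1}
i=2, x='z': counts = {'y': 0, 'x': 1, 'z': 2}
i=3, x='z': counts = {'y': 0, 'x': 1, 'z': 5}
i=4, x='y': counts = {'y': 4, 'x': 1, 'z': 5}
i=5, x='y': counts = {'y': 9, 'x': 1, 'z': 5}
i=6, x='x': counts = {'y': 9, 'x': 7, 'z': 5}
i=7, x='y': counts = {'y': 16, 'x': 7, 'z': 5}
i=8, x='z': counts = {'y': 16, 'x': 7, 'z': 13}
i=9, x='y': counts = {'y': 25, 'x': 7, 'z': 13}

{'y': 25, 'x': 7, 'z': 13}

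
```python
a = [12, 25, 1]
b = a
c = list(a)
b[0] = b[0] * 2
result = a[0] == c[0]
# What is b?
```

After line 1: a = [12, 25, 1]
After line 2 (b = a, alias): a = [12, 25, 1], b = [12, 25, 1]
After line 3 (c = list(a) is a copy, new object): c = [12, 25, 1]
After line 4 (b[0] = 12 * 2 = 24; mutates shared a/b): a = b = [24, 25, 1], c = [12, 25, 1]
After line 5 (a[0] = 24, c[0] = 12; result = False)

[24, 25, 1]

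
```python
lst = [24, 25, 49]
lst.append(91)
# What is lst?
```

[24, 25, 49, 91]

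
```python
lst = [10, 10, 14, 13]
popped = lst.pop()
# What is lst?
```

[10, 10, 14]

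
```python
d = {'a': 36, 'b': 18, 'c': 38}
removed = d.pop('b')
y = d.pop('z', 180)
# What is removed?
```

After line 1: d = {'a': 36, 'b': 18, 'c': 38}
After line 2 (pop 'b' returns 18): d = {'a': 36, 'c': 38}, removed = 18
After line 3 (pop 'z' missing, returns default 180): d = {'a': 36, 'c': 38}, y = 180

18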